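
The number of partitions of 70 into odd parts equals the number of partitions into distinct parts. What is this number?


Computing partitions of 70 into odd parts (1, 3, 5, ...):
Using the generating function prod_{k>=0} 1/(1-x^(2k+1)),
the count is 29927

29927


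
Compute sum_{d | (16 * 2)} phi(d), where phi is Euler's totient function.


First, 16 * 2 = 32. One classical identity is sum_{d | n} phi(d) = n (each k in [1, n] has a unique gcd with n, and among the k's with gcd(k, n) = n/d there are phi(d) of them). So the sum equals 32. We also verify directly:
Divisors of 32: 1, 2, 4, 8, 16, 32.
phi values: 1, 1, 2, 4, 8, 16.
Sum = 32.

32


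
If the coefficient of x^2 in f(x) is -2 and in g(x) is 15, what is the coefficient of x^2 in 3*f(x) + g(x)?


Scalar multiplication scales coefficients: 3 * -2 = -6.
Then add the g coefficient: -6 + 15
= 9

9


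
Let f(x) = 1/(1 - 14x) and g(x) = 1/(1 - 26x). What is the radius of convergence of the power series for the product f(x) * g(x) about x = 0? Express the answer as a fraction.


The radius of 1/(1 - 14x) is 1/14 (nearest singularity at x = 1/14), and the radius of 1/(1 - 26x) is 1/26.
The product f(x)*g(x) = 1/((1 - 14x)(1 - 26x)) has singularities at both 1/14 and 1/26, so its radius of convergence is the distance to the nearest one:
min(1/14, 1/26) = 1/26.

1/26


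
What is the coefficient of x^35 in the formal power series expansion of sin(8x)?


The Maclaurin series is sin(t) = sum_{k>=0} (-1)^k t^(2k+1) / (2k+1)!, so substituting t = 8x, only odd powers of x are nonzero, with coefficient of x^(2k+1) equal to (-1)^k 8^(2k+1) / (2k+1)!.
Write 35 = 2*17 + 1, giving the coefficient (-1)^17 * 8^35 / 35! = -40564819207303340847894502572032/10333147966386144929666651337523200000000 = -9444732965739290427392/2405873491984360136479756640625.

-9444732965739290427392/2405873491984360136479756640625


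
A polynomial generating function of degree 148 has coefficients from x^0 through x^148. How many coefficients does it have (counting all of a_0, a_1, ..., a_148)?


A polynomial of degree 148 takes the form a_0 + a_1 x + ... + a_148 x^148.
The number of coefficients is 148 + 1 = 149.

149


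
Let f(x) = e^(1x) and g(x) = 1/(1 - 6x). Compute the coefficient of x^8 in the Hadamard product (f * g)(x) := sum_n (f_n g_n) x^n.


Expanding: f_k = 1^k/k! (from e^(1x)) and g_k = 6^k (from 1/(1 - 6x)). So the Hadamard coefficient (f * g)_k = 1^k 6^k / k! = (6)^k / k!.
For k = 8: 6^8/8! = 1679616/40320 = 1458/35.

1458/35


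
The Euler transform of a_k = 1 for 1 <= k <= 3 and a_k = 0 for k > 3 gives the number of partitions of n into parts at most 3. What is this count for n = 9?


Partitions of 9 into parts at most 3:
Using generating function (1-x)^(-1)(1-x^2)^(-1)(1-x^3)^(-1),
the coefficient of x^9 = 12

12


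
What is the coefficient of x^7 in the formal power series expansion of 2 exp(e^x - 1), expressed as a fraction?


exp(e^x - 1) is the exponential generating function for the Bell numbers Bell_k: exp(e^x - 1) = sum_{k>=0} Bell_k x^k / k!.
So the coefficient of x^7 in 2 exp(e^x - 1) is 2 Bell_7 / 7!.
Computing: Bell_7 = 877 and 7! = 5040, giving
2 * 877/5040 = 877/2520.

877/2520


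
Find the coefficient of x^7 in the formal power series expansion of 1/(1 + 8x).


Write 1/(1 + c x) = 1/(1 - (-c) x) and apply the geometric-series identity
1/(1 - y) = sum_{k>=0} y^k to get 1/(1 + c x) = sum_{k>=0} (-c)^k x^k.
So the coefficient of x^k is (-c)^k = (-1)^k * c^k.
Here c = 8 and k = 7:
(-8)^7 = -1 * 2097152 = -2097152

-2097152


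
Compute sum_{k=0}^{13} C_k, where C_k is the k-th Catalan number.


C_0 through C_13: 1, 1, 2, 5, 14, 42, 132, 429, 1430, 4862, 16796, 58786, 208012, 742900
Sum = 1 + 1 + 2 + 5 + 14 + 42 + 132 + 429 + 1430 + 4862 + 16796 + 58786 + 208012 + 742900
= 1033412

1033412


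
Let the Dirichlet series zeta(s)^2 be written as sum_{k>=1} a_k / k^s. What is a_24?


The Dirichlet convolution of the constant function 1 with itself gives (1 * 1)(k) = sum_{d | k} 1 = d(k), the number of positive divisors of k.
Since zeta(s) = sum_{k>=1} 1/k^s, we have zeta(s)^2 = sum_{k>=1} d(k)/k^s, so a_k = d(k).
For k = 24: the divisors are 1, 2, 3, 4, 6, 8, 12, 24.
Count = 8.

8


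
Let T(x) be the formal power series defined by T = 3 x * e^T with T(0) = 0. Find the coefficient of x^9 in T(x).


Apply the Lagrange inversion formula: if T = 3 x * phi(T) with phi(t) = e^t, then
[x^n] T = 3^n * (1/n) [t^(n-1)] phi(t)^n = 3^n * (1/n) [t^(n-1)] e^(n t) = 3^n * (1/n) * n^(n-1) / (n-1)! = 3^n * n^(n-1) / n!.
When c = 1 this is the Cayley count of rooted labeled trees on n vertices, divided by n!.
For n = 9: 3^9 * 9^8 / 9! = 19683 * 43046721/362880 = 10460353203/4480.

10460353203/4480


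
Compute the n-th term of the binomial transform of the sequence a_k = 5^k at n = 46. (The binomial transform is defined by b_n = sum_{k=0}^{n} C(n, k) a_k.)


With a_k = 5^k, b_n = sum_{k=0}^{n} C(n, k) 5^k = (1 + 5)^n by the binomial theorem.
For n = 46: (1 + 5)^46 = 6^46 = 623673825204293256669089197883129856.

623673825204293256669089197883129856


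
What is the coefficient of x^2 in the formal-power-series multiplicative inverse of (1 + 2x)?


The inverse is 1/(1 + 2x). Apply the geometric identity 1/(1 - y) = sum_{k>=0} y^k with y = -2x:
1/(1 + 2x) = sum_{k>=0} (-2)^k x^k.
So the coefficient of x^2 is (-2)^2 = 4.

4


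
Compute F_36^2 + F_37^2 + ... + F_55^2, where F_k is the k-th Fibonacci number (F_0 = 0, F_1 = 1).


There is a standard identity sum_{k=0}^{N} F_k^2 = F_N * F_{N+1} (proved inductively from the telescoping relation F_k^2 = F_k F_{k+1} - F_{k-1} F_k). Then
sum_{k=36}^{55} F_k^2 = F_55 F_56 - F_35 F_36.
Computing: F_55 = 139583862445, F_56 = 225851433717, F_35 = 9227465, F_36 = 14930352.
Sum = 139583862445 * 225851433717 - 9227465 * 14930352 = 31525215319190462540385.

31525215319190462540385


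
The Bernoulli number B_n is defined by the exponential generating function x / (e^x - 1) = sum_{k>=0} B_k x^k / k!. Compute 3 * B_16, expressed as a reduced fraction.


Bernoulli numbers can also be computed recursively via B_0 = 1 and sum_{j=0}^{m} C(m+1, j) B_j = 0 for m >= 1. Odd-index Bernoulli numbers vanish for k >= 3.
Computing B_16 = -3617/510, so 3 * B_16 = 3 * -3617/510 = -3617/170.

-3617/170


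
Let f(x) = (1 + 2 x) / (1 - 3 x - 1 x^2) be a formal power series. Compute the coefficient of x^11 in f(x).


Write f(x) = sum_{k>=0} a_k x^k. Multiplying both sides by 1 - 3 x - 1 x^2 gives
(1 - 3 x - 1 x^2) sum_{k>=0} a_k x^k = 1 + 2 x.
Matching coefficients:
 x^0: a_0 = 1
 x^1: a_1 - 3 a_0 = 2  =>  a_1 = 3*1 + 2 = 5
 x^k (k >= 2): a_k = 3 a_{k-1} + 1 a_{k-2}.
Iterating: a_2 = 16, a_3 = 53, a_4 = 175, a_5 = 578, a_6 = 1909, a_7 = 6305, a_8 = 20824, a_9 = 68777, a_10 = 227155, a_11 = 750242.
So the coefficient of x^11 is 750242.

750242


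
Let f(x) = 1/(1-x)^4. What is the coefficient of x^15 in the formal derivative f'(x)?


Differentiate: d/dx [ 1/(1-x)^r ] = r / (1-x)^(r+1).
Here r = 4, so f'(x) = 4 / (1-x)^5.
The expansion of 1/(1-x)^(r+1) has coefficient of x^n equal to C(n+r, r).
So the coefficient of x^15 in f'(x) is
4 * C(19, 4) = 4 * 3876 = 15504

15504


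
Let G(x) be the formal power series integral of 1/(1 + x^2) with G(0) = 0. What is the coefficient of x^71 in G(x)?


1/(1 + x^2) = sum_{j>=0} (-1)^j x^(2j). Integrating termwise with G(0) = 0:
G(x) = sum_{j>=0} (-1)^j x^(2j+1) / (2j+1) = arctan(x).
Only odd powers are nonzero. For x^71 write 71 = 2*35 + 1, giving
(-1)^35 / 71 = -1/71 = -1/71.

-1/71


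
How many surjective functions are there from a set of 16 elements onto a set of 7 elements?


By inclusion-exclusion on which target elements are missed, the number of surjections from an n-set onto a k-set is
surj(n, k) = sum_{j=0}^{k} (-1)^j C(k, j) (k - j)^n.
Equivalently surj(n, k) = k! * S(n, k), where S(n, k) is the Stirling number of the second kind.
For n = 16, k = 7:
S(16, 7) = 3281882604, so
surj = 7! * 3281882604 = 5040 * 3281882604 = 16540688324160.

16540688324160


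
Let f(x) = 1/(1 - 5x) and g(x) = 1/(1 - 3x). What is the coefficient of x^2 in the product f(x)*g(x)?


The coefficient of x^n in f*g is the Cauchy product: sum_{k=0}^{n} a^k * b^(n-k).
With a=5, b=3, n=2:
sum_{k=0}^{2} 5^k * 3^(2-k)
= 49

49


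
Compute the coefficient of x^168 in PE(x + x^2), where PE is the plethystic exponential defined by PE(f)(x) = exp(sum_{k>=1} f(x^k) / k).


With f(x) = x + x^2, the exponent is sum_{k>=1} (x^k + x^(2k)) / k = -ln(1 - x) - ln(1 - x^2). Exponentiating:
PE(x + x^2) = 1 / ((1 - x)(1 - x^2)).
This is the generating function for partitions of n into parts of size 1 or 2. The number of 2's can be any j in 0..84, and the rest are 1's, so
[x^168] = floor(168/2) + 1 = 85.

85


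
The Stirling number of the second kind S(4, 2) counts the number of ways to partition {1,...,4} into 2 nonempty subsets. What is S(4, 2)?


Using the explicit formula S(n,k) = (1/k!) sum_{j=0}^{k} (-1)^(k-j) C(k,j) j^n:
S(4, 2) = 7
Equivalently, S(n,k) is n! times the coefficient of x^n in the EGF (e^x - 1)^k / k!.

7


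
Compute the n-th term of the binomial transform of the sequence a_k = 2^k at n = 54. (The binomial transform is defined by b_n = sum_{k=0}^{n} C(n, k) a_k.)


With a_k = 2^k, b_n = sum_{k=0}^{n} C(n, k) 2^k = (1 + 2)^n by the binomial theorem.
For n = 54: (1 + 2)^54 = 3^54 = 58149737003040059690390169.

58149737003040059690390169


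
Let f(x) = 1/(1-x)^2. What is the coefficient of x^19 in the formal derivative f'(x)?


Differentiate: d/dx [ 1/(1-x)^r ] = r / (1-x)^(r+1).
Here r = 2, so f'(x) = 2 / (1-x)^3.
The expansion of 1/(1-x)^(r+1) has coefficient of x^n equal to C(n+r, r).
So the coefficient of x^19 in f'(x) is
2 * C(21, 2) = 2 * 210 = 420

420


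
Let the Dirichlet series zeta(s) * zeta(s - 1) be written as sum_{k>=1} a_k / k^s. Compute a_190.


Convolution gives a_k = sum_{d | k} d * 1 = sum_{d | k} d = sigma(k), the sum of positive divisors of k.
For k = 190, the divisors are 1, 2, 5, 10, 19, 38, 95, 190, so
sigma(190) = 1 + 2 + 5 + 10 + 19 + 38 + 95 + 190 = 360.

360


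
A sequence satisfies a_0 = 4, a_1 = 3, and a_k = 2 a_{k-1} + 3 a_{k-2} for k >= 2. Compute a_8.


The characteristic equation is t^2 - 2 t - 3 = 0, with roots r_1 = 3 and r_2 = -1 (so c_1 = r_1 + r_2, c_2 = -r_1 r_2 as required).
One can use the closed form a_n = A r_1^n + B r_2^n, but direct iteration is more reliable:
a_0 = 4, a_1 = 3, a_2 = 18, a_3 = 45, a_4 = 144, a_5 = 423, a_6 = 1278, a_7 = 3825, a_8 = 11484.
So a_8 = 11484.

11484


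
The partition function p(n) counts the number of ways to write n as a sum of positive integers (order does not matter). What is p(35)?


Using the generating function prod_{k>=1} 1/(1-x^k), we compute p(35).
By dynamic programming over parts 1 through 35:
p(35) = 14883

14883


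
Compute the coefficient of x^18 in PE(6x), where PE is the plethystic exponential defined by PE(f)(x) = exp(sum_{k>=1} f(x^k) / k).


With f(x) = 6x, the exponent is sum_{k>=1} 6 x^k / k = 6 * (-ln(1 - x)). Exponentiating:
PE(6x) = exp(-6 ln(1 - x)) = 1/(1 - x)^6.
By the negative binomial expansion, [x^n] 1/(1 - x)^6 = C(n + 5, 5).
For n = 18: C(23, 5) = 33649.

33649


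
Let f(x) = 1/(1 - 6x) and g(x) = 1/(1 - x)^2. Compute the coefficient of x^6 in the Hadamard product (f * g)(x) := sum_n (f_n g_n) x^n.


f has coefficients f_k = 6^k. For g = 1/(1 - x)^2 the coefficient is g_k = C(k + 1, 1) = k + 1. The Hadamard coefficient is (f * g)_k = 6^k * (k + 1).
For k = 6: 6^6 * 7 = 46656 * 7 = 326592.

326592


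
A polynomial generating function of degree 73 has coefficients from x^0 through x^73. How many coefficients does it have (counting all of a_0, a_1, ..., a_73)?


A polynomial of degree 73 takes the form a_0 + a_1 x + ... + a_73 x^73.
The number of coefficients is 73 + 1 = 74.

74


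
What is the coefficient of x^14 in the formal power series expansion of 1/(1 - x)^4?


The expansion 1/(1 - x)^r = sum_{k>=0} C(k + r - 1, r - 1) x^k follows from the multiset / negative-binomial theorem (or from repeated differentiation of the geometric series).
For r = 4 and k = 14:
C(17, 3) = 355687428096000 / (6 * 87178291200) = 680.

680


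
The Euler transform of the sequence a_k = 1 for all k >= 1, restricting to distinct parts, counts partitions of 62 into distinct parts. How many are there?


Partitions of 62 into distinct parts can be computed via generating function.
Product (1+x)(1+x^2)(1+x^3)...
The coefficient of x^62 = 13394

13394


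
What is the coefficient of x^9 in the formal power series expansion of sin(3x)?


The Maclaurin series is sin(t) = sum_{k>=0} (-1)^k t^(2k+1) / (2k+1)!, so substituting t = 3x, only odd powers of x are nonzero, with coefficient of x^(2k+1) equal to (-1)^k 3^(2k+1) / (2k+1)!.
Write 9 = 2*4 + 1, giving the coefficient (-1)^4 * 3^9 / 9! = 19683/362880 = 243/4480.

243/4480


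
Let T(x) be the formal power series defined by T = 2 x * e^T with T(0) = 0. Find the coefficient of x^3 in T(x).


Apply the Lagrange inversion formula: if T = 2 x * phi(T) with phi(t) = e^t, then
[x^n] T = 2^n * (1/n) [t^(n-1)] phi(t)^n = 2^n * (1/n) [t^(n-1)] e^(n t) = 2^n * (1/n) * n^(n-1) / (n-1)! = 2^n * n^(n-1) / n!.
When c = 1 this is the Cayley count of rooted labeled trees on n vertices, divided by n!.
For n = 3: 2^3 * 3^2 / 3! = 8 * 9/6 = 12.

12


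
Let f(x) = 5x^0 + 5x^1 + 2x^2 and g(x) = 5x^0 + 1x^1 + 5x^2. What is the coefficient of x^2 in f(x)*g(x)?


Cauchy product at x^2:
5*5 + 5*1 + 2*5
= 40

40


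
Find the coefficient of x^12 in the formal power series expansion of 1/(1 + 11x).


Write 1/(1 + c x) = 1/(1 - (-c) x) and apply the geometric-series identity
1/(1 - y) = sum_{k>=0} y^k to get 1/(1 + c x) = sum_{k>=0} (-c)^k x^k.
So the coefficient of x^k is (-c)^k = (-1)^k * c^k.
Here c = 11 and k = 12:
(-11)^12 = 1 * 3138428376721 = 3138428376721

3138428376721


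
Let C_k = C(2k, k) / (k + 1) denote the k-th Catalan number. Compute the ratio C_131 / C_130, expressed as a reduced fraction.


Using C_k = (2k)! / (k! (k+1)!), the ratio C_{k+1}/C_k simplifies to
C_{k+1}/C_k = [(2k+2)! / ((k+1)! (k+2)!)] * [k! (k+1)! / (2k)!]
 = (2k+2)(2k+1) / ((k+1)(k+2)) = 2(2k+1) / (k+2).
For k = 130: 2(2*130 + 1) / (130 + 2) = 522/132 = 87/22.

87/22


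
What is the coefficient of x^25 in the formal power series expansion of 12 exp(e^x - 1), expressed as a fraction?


exp(e^x - 1) is the exponential generating function for the Bell numbers Bell_k: exp(e^x - 1) = sum_{k>=0} Bell_k x^k / k!.
So the coefficient of x^25 in 12 exp(e^x - 1) is 12 Bell_25 / 25!.
Computing: Bell_25 = 4638590332229999353 and 25! = 15511210043330985984000000, giving
12 * 4638590332229999353/15511210043330985984000000 = 356814640940769181/99430833611096064000000.

356814640940769181/99430833611096064000000


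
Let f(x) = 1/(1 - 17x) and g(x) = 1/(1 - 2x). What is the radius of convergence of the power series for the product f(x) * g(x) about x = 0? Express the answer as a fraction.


The radius of 1/(1 - 17x) is 1/17 (nearest singularity at x = 1/17), and the radius of 1/(1 - 2x) is 1/2.
The product f(x)*g(x) = 1/((1 - 17x)(1 - 2x)) has singularities at both 1/17 and 1/2, so its radius of convergence is the distance to the nearest one:
min(1/17, 1/2) = 1/17.

1/17


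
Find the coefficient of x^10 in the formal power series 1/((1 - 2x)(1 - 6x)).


By partial fractions or Cauchy convolution:
The coefficient equals sum_{k=0}^{10} 2^k * 6^(10-k).
= 90698752

90698752


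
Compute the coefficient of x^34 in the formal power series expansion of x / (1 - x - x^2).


Let f(x) = sum_{k>=0} a_k x^k. Multiplying f(x) * (1 - x - x^2) = x and matching coefficients gives a_0 = 0, a_1 = 1, and a_k = a_{k-1} + a_{k-2} for k >= 2. These are the Fibonacci numbers F_k.
Iterating from F_0 = 0, F_1 = 1:
F_0=0, F_1=1, F_2=1, F_3=2, F_4=3, F_5=5, F_6=8, F_7=13, F_8=21, F_9=34, ...
F_34 = 5702887.

5702887


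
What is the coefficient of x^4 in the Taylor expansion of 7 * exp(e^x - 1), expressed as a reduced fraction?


exp(e^x - 1) = sum_{k>=0} Bell_k x^k / k!, where Bell_k is the k-th Bell number.
So the coefficient of x^4 is 7 * Bell_4 / 4!.
Computing: Bell_4 = 15 and 4! = 24, giving
7 * 15/24 = 35/8.

35/8


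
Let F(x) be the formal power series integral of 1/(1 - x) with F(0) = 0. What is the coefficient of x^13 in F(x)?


1/(1 - x) = sum_{k>=0} x^k. Integrating termwise and using F(0) = 0 gives
F(x) = sum_{k>=0} x^(k+1) / (k+1) = sum_{m>=1} x^m / m = -ln(1 - x).
So the coefficient of x^13 is 1/13 = 1/13.

1/13


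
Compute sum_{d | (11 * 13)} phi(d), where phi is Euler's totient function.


First, 11 * 13 = 143. One classical identity is sum_{d | n} phi(d) = n (each k in [1, n] has a unique gcd with n, and among the k's with gcd(k, n) = n/d there are phi(d) of them). So the sum equals 143. We also verify directly:
Divisors of 143: 1, 11, 13, 143.
phi values: 1, 10, 12, 120.
Sum = 143.

143


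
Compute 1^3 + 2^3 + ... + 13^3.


This power sum has a closed form given by Faulhaber's formula
sum_{k=1}^{m} k^p = (1 / (p + 1)) * sum_{j=0}^{p} C(p + 1, j) B_j m^(p + 1 - j),
but for small m direct computation is fastest:
1 + 8 + 27 + 64 + 125 + 216 + 343 + 512 + 729 + 1000 + 1331 + 1728 + 2197 = 8281.

8281


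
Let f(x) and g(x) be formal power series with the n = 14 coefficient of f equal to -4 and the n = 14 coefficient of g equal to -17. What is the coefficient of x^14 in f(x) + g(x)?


Addition of formal power series is termwise.
The coefficient of x^14 in f + g = -4 + -17
= -21

-21


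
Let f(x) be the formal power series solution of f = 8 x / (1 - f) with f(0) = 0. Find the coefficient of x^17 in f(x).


Apply Lagrange inversion: f = 8 x * phi(f) with phi(t) = 1/(1 - t), so
[x^n] f = 8^n * (1/n) [t^(n-1)] phi(t)^n = 8^n * (1/n) [t^(n-1)] (1 - t)^(-n) = 8^n * (1/n) C(2n - 2, n - 1) = 8^n * C_{n-1}.
For n = 17: C_16 = C(32, 16) / 17 = 601080390/17 = 35357670.
With the 8^17 = 2251799813685248 factor, the coefficient is 2251799813685248 * 35357670 = 79618394718344482652160.

79618394718344482652160


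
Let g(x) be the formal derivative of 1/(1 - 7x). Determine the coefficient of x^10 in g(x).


Differentiate termwise: d/dx sum_{k>=0} 7^k x^k = sum_{k>=1} k 7^k x^(k-1) = sum_{j>=0} (j+1) 7^(j+1) x^j.
Equivalently, d/dx [1/(1 - 7x)] = 7/(1 - 7x)^2.
For j = 10: 11 * 7^11 = 11 * 1977326743 = 21750594173.

21750594173


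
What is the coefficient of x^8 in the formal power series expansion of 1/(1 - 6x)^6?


The general identity 1/(1 - c x)^r = sum_{k>=0} c^k C(k + r - 1, r - 1) x^k follows by substituting y = c x into 1/(1 - y)^r = sum_{k>=0} C(k + r - 1, r - 1) y^k.
For c = 6, r = 6, k = 8:
6^8 * C(13, 5) = 1679616 * 1287 = 2161665792.

2161665792


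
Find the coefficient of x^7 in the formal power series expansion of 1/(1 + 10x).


Write 1/(1 + c x) = 1/(1 - (-c) x) and apply the geometric-series identity
1/(1 - y) = sum_{k>=0} y^k to get 1/(1 + c x) = sum_{k>=0} (-c)^k x^k.
So the coefficient of x^k is (-c)^k = (-1)^k * c^k.
Here c = 10 and k = 7:
(-10)^7 = -1 * 10000000 = -10000000

-10000000


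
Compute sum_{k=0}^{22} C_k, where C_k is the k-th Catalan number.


C_0 through C_22: 1, 1, 2, 5, 14, 42, 132, 429, 1430, 4862, 16796, 58786, 208012, 742900, 2674440, 9694845, 35357670, 129644790, 477638700, 1767263190, 6564120420, 24466267020, 91482563640
Sum = 1 + 1 + 2 + 5 + 14 + 42 + 132 + 429 + 1430 + 4862 + 16796 + 58786 + 208012 + 742900 + 2674440 + 9694845 + 35357670 + 129644790 + 477638700 + 1767263190 + 6564120420 + 24466267020 + 91482563640
= 124936258127

124936258127


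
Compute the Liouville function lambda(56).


The Liouville function is lambda(k) = (-1)^Omega(k), where Omega(k) counts the prime factors of k with multiplicity.
Factoring: 56 = 2 * 2 * 2 * 7, so Omega(56) = 4.
lambda(56) = (-1)^4 = 1.

1


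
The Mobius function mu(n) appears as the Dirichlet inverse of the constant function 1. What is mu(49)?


49 has a squared prime factor, so mu(49) = 0.
Factorization reveals a repeated prime.

0


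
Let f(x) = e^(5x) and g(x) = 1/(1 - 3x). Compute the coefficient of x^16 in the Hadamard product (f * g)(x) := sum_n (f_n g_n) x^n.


Expanding: f_k = 5^k/k! (from e^(5x)) and g_k = 3^k (from 1/(1 - 3x)). So the Hadamard coefficient (f * g)_k = 5^k 3^k / k! = (15)^k / k!.
For k = 16: 15^16/16! = 6568408355712890625/20922789888000 = 72081298828125/229605376.

72081298828125/229605376


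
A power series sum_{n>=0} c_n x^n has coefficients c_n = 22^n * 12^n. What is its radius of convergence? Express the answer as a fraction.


By the root test (Cauchy-Hadamard), the radius is R = 1 / limsup_n |c_n|^(1/n).
Here |c_n|^(1/n) = (22^n * 12^n)^(1/n) = 22 * 12 = 264 for all n.
So R = 1/264 = 1/264.

1/264


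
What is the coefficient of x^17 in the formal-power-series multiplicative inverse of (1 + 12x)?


The inverse is 1/(1 + 12x). Apply the geometric identity 1/(1 - y) = sum_{k>=0} y^k with y = -12x:
1/(1 + 12x) = sum_{k>=0} (-12)^k x^k.
So the coefficient of x^17 is (-12)^17 = -2218611106740436992.

-2218611106740436992


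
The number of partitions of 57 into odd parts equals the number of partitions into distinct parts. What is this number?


Computing partitions of 57 into odd parts (1, 3, 5, ...):
Using the generating function prod_{k>=0} 1/(1-x^(2k+1)),
the count is 7917

7917


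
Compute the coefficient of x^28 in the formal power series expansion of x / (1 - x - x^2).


Let f(x) = sum_{k>=0} a_k x^k. Multiplying f(x) * (1 - x - x^2) = x and matching coefficients gives a_0 = 0, a_1 = 1, and a_k = a_{k-1} + a_{k-2} for k >= 2. These are the Fibonacci numbers F_k.
Iterating from F_0 = 0, F_1 = 1:
F_0=0, F_1=1, F_2=1, F_3=2, F_4=3, F_5=5, F_6=8, F_7=13, F_8=21, F_9=34, ...
F_28 = 317811.

317811


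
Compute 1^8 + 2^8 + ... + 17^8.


This power sum has a closed form given by Faulhaber's formula
sum_{k=1}^{m} k^p = (1 / (p + 1)) * sum_{j=0}^{p} C(p + 1, j) B_j m^(p + 1 - j),
but for small m direct computation is fastest:
1 + 256 + 6561 + 65536 + 390625 + 1679616 + 5764801 + 16777216 + 43046721 + 100000000 + 214358881 + 429981696 + 815730721 + 1475789056 + 2562890625 + 4294967296 + 6975757441 = 16937207049.

16937207049


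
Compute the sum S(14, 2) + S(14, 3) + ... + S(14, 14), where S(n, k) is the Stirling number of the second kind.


By definition, S(n, k) counts partitions of an n-set into exactly k nonempty blocks.
Computing row n = 14 for k = 2..14:
S(14, k): 8191, 788970, 10391745, 40075035, 63436373, 49329280, 20912320, 5135130, 752752, 66066, 3367, 91, 1
Sum = 190899321.

190899321


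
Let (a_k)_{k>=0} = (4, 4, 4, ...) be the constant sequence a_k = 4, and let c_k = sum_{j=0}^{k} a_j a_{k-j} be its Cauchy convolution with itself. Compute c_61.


Since a_j = 4 for all j >= 0, the convolution sum becomes
c_k = sum_{j=0}^{k} 4 * 4 = 16 * (k + 1).
Equivalently, the generating function of (a_k) is 4/(1 - x) and its square is 16/(1 - x)^2 = sum_{k>=0} 16(k + 1) x^k.
For k = 61: 16 * 62 = 992.

992


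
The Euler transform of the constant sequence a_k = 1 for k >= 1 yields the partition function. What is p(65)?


The Euler transform converts the sequence a_k = 1 into the number of integer partitions.
Using the recurrence or dynamic programming:
p(65) = 2012558

2012558


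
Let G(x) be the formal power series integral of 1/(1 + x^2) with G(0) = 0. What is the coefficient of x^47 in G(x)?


1/(1 + x^2) = sum_{j>=0} (-1)^j x^(2j). Integrating termwise with G(0) = 0:
G(x) = sum_{j>=0} (-1)^j x^(2j+1) / (2j+1) = arctan(x).
Only odd powers are nonzero. For x^47 write 47 = 2*23 + 1, giving
(-1)^23 / 47 = -1/47 = -1/47.

-1/47


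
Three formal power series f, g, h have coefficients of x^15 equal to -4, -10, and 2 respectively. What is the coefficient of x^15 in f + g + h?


Series addition is componentwise:
-4 + -10 + 2
= -12

-12


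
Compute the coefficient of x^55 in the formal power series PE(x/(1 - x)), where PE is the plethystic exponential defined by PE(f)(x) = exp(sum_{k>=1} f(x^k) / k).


For f(x) = x/(1 - x) we have
sum_{k>=1} f(x^k) / k = sum_{k>=1} (1/k) * x^k / (1 - x^k) = sum_{k, m >= 1} x^(k m) / k,
which after exponentiating simplifies to
PE(x/(1 - x)) = prod_{k>=1} 1 / (1 - x^k).
This is the generating function for the partition function p(n), so the coefficient of x^55 is p(55).
Computing p(55) by dynamic programming over parts 1, 2, ..., 55: p(55) = 451276.

451276


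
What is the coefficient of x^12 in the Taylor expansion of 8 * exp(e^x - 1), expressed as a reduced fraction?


exp(e^x - 1) = sum_{k>=0} Bell_k x^k / k!, where Bell_k is the k-th Bell number.
So the coefficient of x^12 is 8 * Bell_12 / 12!.
Computing: Bell_12 = 4213597 and 12! = 479001600, giving
8 * 4213597/479001600 = 4213597/59875200.

4213597/59875200


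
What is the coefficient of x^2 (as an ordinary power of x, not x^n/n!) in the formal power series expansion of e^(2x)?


The exponential series is e^y = sum_{k>=0} y^k / k!. Substituting y = 2x gives
e^(2x) = sum_{k>=0} 2^k x^k / k!.
So the coefficient of x^n is a^n/n! with a = 2, n = 2:
2^2 / 2! = 4/2 = 2

2


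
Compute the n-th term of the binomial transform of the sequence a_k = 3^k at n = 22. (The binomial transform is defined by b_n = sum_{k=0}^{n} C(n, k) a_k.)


With a_k = 3^k, b_n = sum_{k=0}^{n} C(n, k) 3^k = (1 + 3)^n by the binomial theorem.
For n = 22: (1 + 3)^22 = 4^22 = 17592186044416.

17592186044416


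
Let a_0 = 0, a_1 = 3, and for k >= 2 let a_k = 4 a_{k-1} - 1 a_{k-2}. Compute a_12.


Iterating the recurrence forward:
a_0 = 0
a_1 = 3
a_2 = 4*3 - 1*0 = 12
a_3 = 4*12 - 1*3 = 45
a_4 = 4*45 - 1*12 = 168
a_5 = 4*168 - 1*45 = 627
a_6 = 4*627 - 1*168 = 2340
a_7 = 4*2340 - 1*627 = 8733
a_8 = 4*8733 - 1*2340 = 32592
a_9 = 4*32592 - 1*8733 = 121635
a_10 = 4*121635 - 1*32592 = 453948
a_11 = 4*453948 - 1*121635 = 1694157
a_12 = 4*1694157 - 1*453948 = 6322680
So a_12 = 6322680.

6322680


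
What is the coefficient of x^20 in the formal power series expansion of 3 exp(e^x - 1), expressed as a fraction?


exp(e^x - 1) is the exponential generating function for the Bell numbers Bell_k: exp(e^x - 1) = sum_{k>=0} Bell_k x^k / k!.
So the coefficient of x^20 in 3 exp(e^x - 1) is 3 Bell_20 / 20!.
Computing: Bell_20 = 51724158235372 and 20! = 2432902008176640000, giving
3 * 51724158235372/2432902008176640000 = 263898766507/4137588449280000.

263898766507/4137588449280000


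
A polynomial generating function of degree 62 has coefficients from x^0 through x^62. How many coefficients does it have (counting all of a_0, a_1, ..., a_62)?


A polynomial of degree 62 takes the form a_0 + a_1 x + ... + a_62 x^62.
The number of coefficients is 62 + 1 = 63.

63


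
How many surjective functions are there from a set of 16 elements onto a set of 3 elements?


By inclusion-exclusion on which target elements are missed, the number of surjections from an n-set onto a k-set is
surj(n, k) = sum_{j=0}^{k} (-1)^j C(k, j) (k - j)^n.
Equivalently surj(n, k) = k! * S(n, k), where S(n, k) is the Stirling number of the second kind.
For n = 16, k = 3:
S(16, 3) = 7141686, so
surj = 3! * 7141686 = 6 * 7141686 = 42850116.

42850116


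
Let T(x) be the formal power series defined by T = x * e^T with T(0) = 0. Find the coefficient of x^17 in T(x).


Apply the Lagrange inversion formula: if T = x * phi(T) with phi(t) = e^t, then
[x^n] T = (1/n) [t^(n-1)] phi(t)^n = (1/n) [t^(n-1)] e^(n t) = (1/n) * n^(n-1) / (n-1)! = n^(n-1) / n!.
When c = 1 this is the Cayley count of rooted labeled trees on n vertices, divided by n!.
For n = 17: 17^16 / 17! = 48661191875666868481/355687428096000 = 2862423051509815793/20922789888000.

2862423051509815793/20922789888000


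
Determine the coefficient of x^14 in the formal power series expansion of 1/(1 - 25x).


The geometric series identity gives 1/(1 - c x) = sum_{k>=0} c^k x^k, so the coefficient of x^k is c^k.
Here c = 25 and k = 14.
Computing: 25^14 = 37252902984619140625

37252902984619140625


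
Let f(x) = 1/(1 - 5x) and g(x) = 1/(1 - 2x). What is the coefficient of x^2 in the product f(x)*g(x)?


The coefficient of x^n in f*g is the Cauchy product: sum_{k=0}^{n} a^k * b^(n-k).
With a=5, b=2, n=2:
sum_{k=0}^{2} 5^k * 2^(2-k)
= 39

39


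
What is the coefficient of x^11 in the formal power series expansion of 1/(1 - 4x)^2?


The general identity 1/(1 - c x)^r = sum_{k>=0} c^k C(k + r - 1, r - 1) x^k follows by substituting y = c x into 1/(1 - y)^r = sum_{k>=0} C(k + r - 1, r - 1) y^k.
For c = 4, r = 2, k = 11:
4^11 * C(12, 1) = 4194304 * 12 = 50331648.

50331648


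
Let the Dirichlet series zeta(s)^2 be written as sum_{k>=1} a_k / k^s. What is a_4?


The Dirichlet convolution of the constant function 1 with itself gives (1 * 1)(k) = sum_{d | k} 1 = d(k), the number of positive divisors of k.
Since zeta(s) = sum_{k>=1} 1/k^s, we have zeta(s)^2 = sum_{k>=1} d(k)/k^s, so a_k = d(k).
For k = 4: the divisors are 1, 2, 4.
Count = 3.

3


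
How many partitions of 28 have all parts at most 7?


Using the generating function (1-x)^(-1)(1-x^2)^(-1)...(1-x^7)^(-1),
the coefficient of x^28 counts these restricted partitions.
Result = 1367

1367


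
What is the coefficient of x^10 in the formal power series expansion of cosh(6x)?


The Maclaurin series is cosh(t) = sum_{m>=0} t^(2m) / (2m)!, so substituting t = 6x, only even powers of x are nonzero, with coefficient of x^(2m) equal to 6^(2m) / (2m)!.
For x^10 the coefficient is 6^10/10! = 60466176/3628800 = 2916/175.

2916/175


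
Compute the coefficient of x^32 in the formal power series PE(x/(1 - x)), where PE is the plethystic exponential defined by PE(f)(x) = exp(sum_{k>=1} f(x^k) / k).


For f(x) = x/(1 - x) we have
sum_{k>=1} f(x^k) / k = sum_{k>=1} (1/k) * x^k / (1 - x^k) = sum_{k, m >= 1} x^(k m) / k,
which after exponentiating simplifies to
PE(x/(1 - x)) = prod_{k>=1} 1 / (1 - x^k).
This is the generating function for the partition function p(n), so the coefficient of x^32 is p(32).
Computing p(32) by dynamic programming over parts 1, 2, ..., 32: p(32) = 8349.

8349


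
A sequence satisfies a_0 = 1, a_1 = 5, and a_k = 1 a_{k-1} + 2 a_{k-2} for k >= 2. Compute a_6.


The characteristic equation is t^2 - 1 t - 2 = 0, with roots r_1 = 2 and r_2 = -1 (so c_1 = r_1 + r_2, c_2 = -r_1 r_2 as required).
One can use the closed form a_n = A r_1^n + B r_2^n, but direct iteration is more reliable:
a_0 = 1, a_1 = 5, a_2 = 7, a_3 = 17, a_4 = 31, a_5 = 65, a_6 = 127.
So a_6 = 127.

127


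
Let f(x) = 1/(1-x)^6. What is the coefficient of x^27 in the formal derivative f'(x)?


Differentiate: d/dx [ 1/(1-x)^r ] = r / (1-x)^(r+1).
Here r = 6, so f'(x) = 6 / (1-x)^7.
The expansion of 1/(1-x)^(r+1) has coefficient of x^n equal to C(n+r, r).
So the coefficient of x^27 in f'(x) is
6 * C(33, 6) = 6 * 1107568 = 6645408

6645408


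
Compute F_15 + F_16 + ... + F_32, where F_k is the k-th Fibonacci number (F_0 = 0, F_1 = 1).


Use the identity sum_{k=0}^{N} F_k = F_{N+2} - 1 (which follows from F_{k+2} - F_{k+1} = F_k). Then
sum_{k=15}^{32} F_k = (F_{34} - 1) - (F_{16} - 1) = F_{34} - F_{16}.
Computing: F_{34} = 5702887, F_{16} = 987, so
Sum = 5702887 - 987 = 5701900.

5701900


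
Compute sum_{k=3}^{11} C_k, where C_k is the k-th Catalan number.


C_3 through C_11: 5, 14, 42, 132, 429, 1430, 4862, 16796, 58786
Sum = 5 + 14 + 42 + 132 + 429 + 1430 + 4862 + 16796 + 58786
= 82496

82496


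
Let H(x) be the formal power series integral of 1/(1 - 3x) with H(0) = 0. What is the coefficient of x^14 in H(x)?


1/(1 - 3x) = sum_{k>=0} 3^k x^k. Integrating termwise with H(0) = 0:
H(x) = sum_{k>=0} 3^k x^(k+1) / (k+1) = sum_{m>=1} 3^(m-1) x^m / m.
For m = 14: 3^13/14 = 1594323/14 = 1594323/14.

1594323/14


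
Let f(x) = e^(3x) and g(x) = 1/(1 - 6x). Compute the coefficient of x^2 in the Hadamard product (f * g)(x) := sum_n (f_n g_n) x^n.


Expanding: f_k = 3^k/k! (from e^(3x)) and g_k = 6^k (from 1/(1 - 6x)). So the Hadamard coefficient (f * g)_k = 3^k 6^k / k! = (18)^k / k!.
For k = 2: 18^2/2! = 324/2 = 162.

162


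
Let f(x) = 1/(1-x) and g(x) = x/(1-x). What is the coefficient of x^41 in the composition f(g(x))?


First simplify the composition: f(g(x)) = 1/(1 - x/(1-x)) = (1-x)/((1-x) - x) = (1-x)/(1-2x).
Now extract the coefficient. Write (1-x)/(1-2x) = 1/(1-2x) - x/(1-2x).
The coefficient of x^n in 1/(1-2x) is 2^n, and in x/(1-2x) is 2^(n-1) (for n >= 1).
So the coefficient of x^41 is 2^41 - 2^40 = 2199023255552 - 1099511627776 = 1099511627776.

1099511627776


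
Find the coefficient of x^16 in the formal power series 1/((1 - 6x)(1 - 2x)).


By partial fractions or Cauchy convolution:
The coefficient equals sum_{k=0}^{16} 6^k * 2^(16-k).
= 4231664828416

4231664828416


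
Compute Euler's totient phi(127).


phi(n) counts integers in [1, n] coprime to n. Using the multiplicative formula phi(n) = n * prod_{p | n} (1 - 1/p):
127 = 127, so
phi(127) = 127 * (1 - 1/127) = 126.

126


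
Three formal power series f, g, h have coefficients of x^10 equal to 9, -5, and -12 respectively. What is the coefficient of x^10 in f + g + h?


Series addition is componentwise:
9 + -5 + -12
= -8

-8


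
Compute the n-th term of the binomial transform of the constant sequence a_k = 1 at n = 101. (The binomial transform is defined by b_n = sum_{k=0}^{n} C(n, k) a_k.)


With a_k = 1 for all k, b_n = sum_{k=0}^{n} C(n, k) = 2^n by the binomial theorem.
For n = 101: 2^101 = 2535301200456458802993406410752.

2535301200456458802993406410752


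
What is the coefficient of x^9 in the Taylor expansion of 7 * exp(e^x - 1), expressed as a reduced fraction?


exp(e^x - 1) = sum_{k>=0} Bell_k x^k / k!, where Bell_k is the k-th Bell number.
So the coefficient of x^9 is 7 * Bell_9 / 9!.
Computing: Bell_9 = 21147 and 9! = 362880, giving
7 * 21147/362880 = 7049/17280.

7049/17280


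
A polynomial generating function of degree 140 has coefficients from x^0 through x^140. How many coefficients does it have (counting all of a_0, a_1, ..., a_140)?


A polynomial of degree 140 takes the form a_0 + a_1 x + ... + a_140 x^140.
The number of coefficients is 140 + 1 = 141.

141


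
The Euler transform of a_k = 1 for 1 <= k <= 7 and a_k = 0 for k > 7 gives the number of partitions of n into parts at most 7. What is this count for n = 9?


Partitions of 9 into parts at most 7:
Using generating function (1-x)^(-1)(1-x^2)^(-1)...(1-x^7)^(-1),
the coefficient of x^9 = 28

28


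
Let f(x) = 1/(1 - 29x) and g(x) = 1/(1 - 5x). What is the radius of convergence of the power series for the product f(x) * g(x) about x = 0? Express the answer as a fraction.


The radius of 1/(1 - 29x) is 1/29 (nearest singularity at x = 1/29), and the radius of 1/(1 - 5x) is 1/5.
The product f(x)*g(x) = 1/((1 - 29x)(1 - 5x)) has singularities at both 1/29 and 1/5, so its radius of convergence is the distance to the nearest one:
min(1/29, 1/5) = 1/29.

1/29


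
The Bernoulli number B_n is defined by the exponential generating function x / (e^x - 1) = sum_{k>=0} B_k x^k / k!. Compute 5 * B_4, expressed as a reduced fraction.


Bernoulli numbers can also be computed recursively via B_0 = 1 and sum_{j=0}^{m} C(m+1, j) B_j = 0 for m >= 1. Odd-index Bernoulli numbers vanish for k >= 3.
Computing B_4 = -1/30, so 5 * B_4 = 5 * -1/30 = -1/6.

-1/6


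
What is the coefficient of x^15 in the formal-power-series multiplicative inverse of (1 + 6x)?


The inverse is 1/(1 + 6x). Apply the geometric identity 1/(1 - y) = sum_{k>=0} y^k with y = -6x:
1/(1 + 6x) = sum_{k>=0} (-6)^k x^k.
So the coefficient of x^15 is (-6)^15 = -470184984576.

-470184984576


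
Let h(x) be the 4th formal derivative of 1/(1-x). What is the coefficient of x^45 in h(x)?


Differentiating 4 times: d^4/dx^4 [1/(1-x)] = 4!/(1-x)^5.
The expansion 1/(1-x)^5 = sum_{k>=0} C(k+4, 4) x^k, so the coefficient of x^n in 4!/(1-x)^5 is 4! * C(n+4, 4).
For n = 45: 24 * C(49, 4) = 24 * 211876 = 5085024

5085024


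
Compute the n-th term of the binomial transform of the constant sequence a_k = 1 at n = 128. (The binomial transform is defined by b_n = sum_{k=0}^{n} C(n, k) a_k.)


With a_k = 1 for all k, b_n = sum_{k=0}^{n} C(n, k) = 2^n by the binomial theorem.
For n = 128: 2^128 = 340282366920938463463374607431768211456.

340282366920938463463374607431768211456


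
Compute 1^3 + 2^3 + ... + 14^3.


This power sum has a closed form given by Faulhaber's formula
sum_{k=1}^{m} k^p = (1 / (p + 1)) * sum_{j=0}^{p} C(p + 1, j) B_j m^(p + 1 - j),
but for small m direct computation is fastest:
1 + 8 + 27 + 64 + 125 + 216 + 343 + 512 + 729 + 1000 + 1331 + 1728 + 2197 + 2744 = 11025.

11025


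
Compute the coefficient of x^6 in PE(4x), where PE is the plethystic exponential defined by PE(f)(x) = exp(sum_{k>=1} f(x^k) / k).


With f(x) = 4x, the exponent is sum_{k>=1} 4 x^k / k = 4 * (-ln(1 - x)). Exponentiating:
PE(4x) = exp(-4 ln(1 - x)) = 1/(1 - x)^4.
By the negative binomial expansion, [x^n] 1/(1 - x)^4 = C(n + 3, 3).
For n = 6: C(9, 3) = 84.

84


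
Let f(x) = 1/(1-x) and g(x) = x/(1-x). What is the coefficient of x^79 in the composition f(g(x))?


First simplify the composition: f(g(x)) = 1/(1 - x/(1-x)) = (1-x)/((1-x) - x) = (1-x)/(1-2x).
Now extract the coefficient. Write (1-x)/(1-2x) = 1/(1-2x) - x/(1-2x).
The coefficient of x^n in 1/(1-2x) is 2^n, and in x/(1-2x) is 2^(n-1) (for n >= 1).
So the coefficient of x^79 is 2^79 - 2^78 = 604462909807314587353088 - 302231454903657293676544 = 302231454903657293676544.

302231454903657293676544


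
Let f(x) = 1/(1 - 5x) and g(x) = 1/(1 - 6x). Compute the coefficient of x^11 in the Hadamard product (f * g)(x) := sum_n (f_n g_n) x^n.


f has coefficients f_k = 5^k and g has coefficients g_k = 6^k, so the Hadamard product has coefficient (f*g)_k = 5^k * 6^k = 30^k.
For k = 11: 30^11 = 17714700000000000.

17714700000000000


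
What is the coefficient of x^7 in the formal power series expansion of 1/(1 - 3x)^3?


The general identity 1/(1 - c x)^r = sum_{k>=0} c^k C(k + r - 1, r - 1) x^k follows by substituting y = c x into 1/(1 - y)^r = sum_{k>=0} C(k + r - 1, r - 1) y^k.
For c = 3, r = 3, k = 7:
3^7 * C(9, 2) = 2187 * 36 = 78732.

78732


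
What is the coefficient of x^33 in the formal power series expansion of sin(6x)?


The Maclaurin series is sin(t) = sum_{k>=0} (-1)^k t^(2k+1) / (2k+1)!, so substituting t = 6x, only odd powers of x are nonzero, with coefficient of x^(2k+1) equal to (-1)^k 6^(2k+1) / (2k+1)!.
Write 33 = 2*16 + 1, giving the coefficient (-1)^16 * 6^33 / 33! = 47751966659678405306351616/8683317618811886495518194401280000000 = 1549681956/281797412198567890625.

1549681956/281797412198567890625


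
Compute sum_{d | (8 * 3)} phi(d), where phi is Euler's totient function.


First, 8 * 3 = 24. One classical identity is sum_{d | n} phi(d) = n (each k in [1, n] has a unique gcd with n, and among the k's with gcd(k, n) = n/d there are phi(d) of them). So the sum equals 24. We also verify directly:
Divisors of 24: 1, 2, 3, 4, 6, 8, 12, 24.
phi values: 1, 1, 2, 2, 2, 4, 4, 8.
Sum = 24.

24


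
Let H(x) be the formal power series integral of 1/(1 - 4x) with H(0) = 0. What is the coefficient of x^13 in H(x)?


1/(1 - 4x) = sum_{k>=0} 4^k x^k. Integrating termwise with H(0) = 0:
H(x) = sum_{k>=0} 4^k x^(k+1) / (k+1) = sum_{m>=1} 4^(m-1) x^m / m.
For m = 13: 4^12/13 = 16777216/13 = 16777216/13.

16777216/13


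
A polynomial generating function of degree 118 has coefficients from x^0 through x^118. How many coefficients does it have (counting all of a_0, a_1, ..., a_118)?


A polynomial of degree 118 takes the form a_0 + a_1 x + ... + a_118 x^118.
The number of coefficients is 118 + 1 = 119.

119


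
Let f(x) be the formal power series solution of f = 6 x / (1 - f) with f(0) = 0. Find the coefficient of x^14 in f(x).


Apply Lagrange inversion: f = 6 x * phi(f) with phi(t) = 1/(1 - t), so
[x^n] f = 6^n * (1/n) [t^(n-1)] phi(t)^n = 6^n * (1/n) [t^(n-1)] (1 - t)^(-n) = 6^n * (1/n) C(2n - 2, n - 1) = 6^n * C_{n-1}.
For n = 14: C_13 = C(26, 13) / 14 = 10400600/14 = 742900.
With the 6^14 = 78364164096 factor, the coefficient is 78364164096 * 742900 = 58216737506918400.

58216737506918400
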